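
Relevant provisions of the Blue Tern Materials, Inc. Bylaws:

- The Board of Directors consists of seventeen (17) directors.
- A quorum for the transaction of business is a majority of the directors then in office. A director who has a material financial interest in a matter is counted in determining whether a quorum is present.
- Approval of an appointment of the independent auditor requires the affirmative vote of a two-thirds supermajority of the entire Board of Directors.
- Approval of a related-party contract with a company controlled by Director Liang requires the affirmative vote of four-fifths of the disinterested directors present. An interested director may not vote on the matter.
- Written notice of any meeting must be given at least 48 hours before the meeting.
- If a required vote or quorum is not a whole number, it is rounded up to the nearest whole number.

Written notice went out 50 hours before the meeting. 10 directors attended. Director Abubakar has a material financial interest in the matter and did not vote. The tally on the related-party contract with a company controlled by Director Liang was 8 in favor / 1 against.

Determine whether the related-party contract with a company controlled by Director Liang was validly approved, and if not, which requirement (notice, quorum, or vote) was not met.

Valid — all requirements satisfied.

Notice: 50 hours given; 48 required (50 ≥ 48). Satisfied.
Quorum: 10 present (interested directors count toward quorum); quorum is 9. Satisfied.
Vote: the related-party contract with a company controlled by Director Liang requires four-fifths of the disinterested directors present (10 − 1 = 9). 4/5 of 9 = 7.20, rounded up to 8, so 8 affirmative votes are needed; 8 voted in favor. Satisfied.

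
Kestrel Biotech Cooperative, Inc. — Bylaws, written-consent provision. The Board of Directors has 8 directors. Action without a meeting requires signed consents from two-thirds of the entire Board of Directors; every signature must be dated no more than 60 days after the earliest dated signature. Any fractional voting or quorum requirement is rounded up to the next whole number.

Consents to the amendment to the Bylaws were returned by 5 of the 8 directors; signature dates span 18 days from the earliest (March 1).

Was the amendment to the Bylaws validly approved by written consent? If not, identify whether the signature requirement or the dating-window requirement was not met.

Signatures required: two-thirds of 8 — 2/3 of 8 = 5.33, rounded up to 6, so 6 needed; 5 signed. Insufficient.
Dating window: the latest signature is 18 days after the earliest; the limit is 60 days. Within the window.

Not effective — insufficient signatures.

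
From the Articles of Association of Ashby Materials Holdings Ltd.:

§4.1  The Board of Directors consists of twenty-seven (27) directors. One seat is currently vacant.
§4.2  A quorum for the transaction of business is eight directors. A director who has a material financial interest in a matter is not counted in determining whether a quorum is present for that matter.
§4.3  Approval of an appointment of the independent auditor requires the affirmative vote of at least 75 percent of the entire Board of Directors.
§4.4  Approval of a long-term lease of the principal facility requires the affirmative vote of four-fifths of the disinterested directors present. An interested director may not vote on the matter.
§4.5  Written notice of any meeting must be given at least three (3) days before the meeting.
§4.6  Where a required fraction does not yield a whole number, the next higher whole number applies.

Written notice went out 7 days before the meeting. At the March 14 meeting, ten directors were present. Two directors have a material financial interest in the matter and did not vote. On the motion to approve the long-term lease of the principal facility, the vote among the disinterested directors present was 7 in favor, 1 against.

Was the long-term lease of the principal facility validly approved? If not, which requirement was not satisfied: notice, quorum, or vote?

Notice: 7 days given; 3 required (7 ≥ 3). Satisfied.
Quorum: 10 present, but the 2 interested directors do not count, leaving 8. Quorum is 8. Satisfied.
Vote: the long-term lease of the principal facility requires four-fifths of the disinterested directors present (10 − 2 = 8). 4/5 of 8 = 6.40, rounded up to 7, so 7 affirmative votes are needed; 7 voted in favor. Satisfied.

Valid — all requirements satisfied.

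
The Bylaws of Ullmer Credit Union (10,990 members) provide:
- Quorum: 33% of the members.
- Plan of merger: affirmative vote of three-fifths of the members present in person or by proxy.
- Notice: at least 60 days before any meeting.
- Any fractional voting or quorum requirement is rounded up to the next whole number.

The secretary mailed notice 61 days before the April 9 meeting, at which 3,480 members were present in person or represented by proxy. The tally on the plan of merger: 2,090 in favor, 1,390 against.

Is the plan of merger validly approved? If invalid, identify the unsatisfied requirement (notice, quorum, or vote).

Notice: 61 days given; 60 required. Satisfied.
Quorum: 33% of 10,990 = 3,626.70, rounded up to 3,627; 3,480 present. Not satisfied.
Vote: requires three-fifths of those present (3,480); 3/5 of 3480 = 2088, so 2,088 needed; 2,090 in favor. Satisfied.

Invalid — quorum requirement not satisfied.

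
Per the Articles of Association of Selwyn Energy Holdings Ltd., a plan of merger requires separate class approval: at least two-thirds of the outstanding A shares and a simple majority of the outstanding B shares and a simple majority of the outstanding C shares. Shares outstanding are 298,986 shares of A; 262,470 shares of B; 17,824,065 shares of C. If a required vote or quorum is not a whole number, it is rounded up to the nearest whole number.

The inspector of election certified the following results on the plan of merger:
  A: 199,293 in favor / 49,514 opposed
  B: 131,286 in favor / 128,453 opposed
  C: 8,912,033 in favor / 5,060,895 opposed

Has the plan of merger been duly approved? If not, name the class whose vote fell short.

A: 2/3 of 298986 = 199324; 199,324 required, 199,293 in favor — not approved.
B: a majority of 262470 is 131236; 131,236 required, 131,286 in favor — approved.
C: a majority of 17824065 is 8912033; 8,912,033 required, 8,912,033 in favor — approved.

Not approved — the A shares did not give the required vote.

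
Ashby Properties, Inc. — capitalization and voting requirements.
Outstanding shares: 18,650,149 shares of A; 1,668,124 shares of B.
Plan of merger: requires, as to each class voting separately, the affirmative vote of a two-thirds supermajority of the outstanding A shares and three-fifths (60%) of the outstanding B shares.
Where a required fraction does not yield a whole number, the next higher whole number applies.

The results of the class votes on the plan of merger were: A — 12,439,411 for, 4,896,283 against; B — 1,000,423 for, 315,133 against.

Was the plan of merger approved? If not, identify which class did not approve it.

Not approved — the B shares did not give the required vote.

A: 2/3 of 18650149 = 12433432.67, rounded up to 12433433; 12,433,433 required, 12,439,411 in favor — approved.
B: 3/5 of 1668124 = 1000874.40, rounded up to 1000875; 1,000,875 required, 1,000,423 in favor — not approved.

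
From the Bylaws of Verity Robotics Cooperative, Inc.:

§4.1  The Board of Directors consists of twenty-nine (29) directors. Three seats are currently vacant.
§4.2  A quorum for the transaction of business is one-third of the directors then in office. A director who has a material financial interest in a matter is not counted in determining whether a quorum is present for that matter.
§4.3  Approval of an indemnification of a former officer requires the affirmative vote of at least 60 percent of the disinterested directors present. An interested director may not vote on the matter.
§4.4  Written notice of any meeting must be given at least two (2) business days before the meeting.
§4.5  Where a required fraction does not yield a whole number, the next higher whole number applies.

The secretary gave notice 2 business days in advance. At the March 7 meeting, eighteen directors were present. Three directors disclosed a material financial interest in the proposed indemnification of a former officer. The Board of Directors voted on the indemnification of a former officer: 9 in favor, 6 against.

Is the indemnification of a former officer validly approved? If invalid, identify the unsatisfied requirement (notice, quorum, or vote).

Notice: 2 business days given; 2 required (2 ≥ 2). Satisfied.
Quorum: 18 present, but the 3 interested directors do not count, leaving 15. Quorum is 9. Satisfied.
Vote: the indemnification of a former officer requires three-fifths of the disinterested directors present (18 − 3 = 15). 3/5 of 15 = 9, so 9 affirmative votes are needed; 9 voted in favor. Satisfied.

Valid — all requirements satisfied.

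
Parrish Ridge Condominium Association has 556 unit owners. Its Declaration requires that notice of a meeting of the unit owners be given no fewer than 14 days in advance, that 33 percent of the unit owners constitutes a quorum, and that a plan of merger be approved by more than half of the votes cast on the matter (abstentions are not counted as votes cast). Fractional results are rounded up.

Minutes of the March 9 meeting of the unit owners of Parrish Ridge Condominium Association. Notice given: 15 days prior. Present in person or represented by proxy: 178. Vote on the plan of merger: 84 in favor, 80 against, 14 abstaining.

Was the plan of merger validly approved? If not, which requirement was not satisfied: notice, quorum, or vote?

Notice: 15 days given; 14 required. Satisfied.
Quorum: 33% of 556 = 183.48, rounded up to 184; 178 present. Not satisfied.
Vote: requires a majority of the votes cast (178 − 14 abstaining = 164); a majority of 164 is 83, so 83 needed; 84 in favor. Satisfied.

Invalid — quorum requirement not satisfied.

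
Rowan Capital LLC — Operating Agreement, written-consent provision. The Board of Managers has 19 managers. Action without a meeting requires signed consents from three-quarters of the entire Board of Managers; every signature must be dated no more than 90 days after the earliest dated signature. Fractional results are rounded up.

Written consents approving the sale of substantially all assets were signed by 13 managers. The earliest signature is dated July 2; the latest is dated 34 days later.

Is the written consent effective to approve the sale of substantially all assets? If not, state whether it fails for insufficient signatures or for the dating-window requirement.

Not effective — insufficient signatures.

Signatures required: three-quarters of 19 — 3/4 of 19 = 14.25, rounded up to 15, so 15 needed; 13 signed. Insufficient.
Dating window: the latest signature is 34 days after the earliest; the limit is 90 days. Within the window.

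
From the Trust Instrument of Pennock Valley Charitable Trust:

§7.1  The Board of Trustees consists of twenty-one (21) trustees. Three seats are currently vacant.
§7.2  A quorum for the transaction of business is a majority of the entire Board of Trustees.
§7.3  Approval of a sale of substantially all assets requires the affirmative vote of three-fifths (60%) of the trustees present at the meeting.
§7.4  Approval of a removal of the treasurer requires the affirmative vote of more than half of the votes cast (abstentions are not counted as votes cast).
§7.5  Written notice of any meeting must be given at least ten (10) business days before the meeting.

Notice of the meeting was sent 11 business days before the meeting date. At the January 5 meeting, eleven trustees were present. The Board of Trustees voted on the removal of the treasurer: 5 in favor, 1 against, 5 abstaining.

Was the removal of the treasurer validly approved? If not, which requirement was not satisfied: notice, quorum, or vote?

Notice: 11 business days given; 10 required (11 ≥ 10). Satisfied.
Quorum: 11 present; quorum is 11. Satisfied.
Vote: the removal of the treasurer requires a majority of the votes cast (11 present − 5 abstaining = 6). A majority of 6 is 4, so 4 affirmative votes are needed; 5 voted in favor. Satisfied.

Valid — all requirements satisfied.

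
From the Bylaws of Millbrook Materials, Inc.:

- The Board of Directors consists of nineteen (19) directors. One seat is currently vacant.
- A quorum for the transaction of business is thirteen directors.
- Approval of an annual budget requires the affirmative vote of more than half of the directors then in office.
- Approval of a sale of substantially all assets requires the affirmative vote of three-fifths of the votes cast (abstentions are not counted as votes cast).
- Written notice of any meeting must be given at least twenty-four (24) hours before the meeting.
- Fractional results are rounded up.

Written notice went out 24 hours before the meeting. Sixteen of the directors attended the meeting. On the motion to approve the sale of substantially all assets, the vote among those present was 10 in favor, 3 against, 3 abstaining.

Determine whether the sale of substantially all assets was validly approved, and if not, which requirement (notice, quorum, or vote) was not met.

Notice: 24 hours given; 24 required (24 ≥ 24). Satisfied.
Quorum: 16 present; quorum is 13. Satisfied.
Vote: the sale of substantially all assets requires three-fifths of the votes cast (16 present − 3 abstaining = 13). 3/5 of 13 = 7.80, rounded up to 8, so 8 affirmative votes are needed; 10 voted in favor. Satisfied.

Valid — all requirements satisfied.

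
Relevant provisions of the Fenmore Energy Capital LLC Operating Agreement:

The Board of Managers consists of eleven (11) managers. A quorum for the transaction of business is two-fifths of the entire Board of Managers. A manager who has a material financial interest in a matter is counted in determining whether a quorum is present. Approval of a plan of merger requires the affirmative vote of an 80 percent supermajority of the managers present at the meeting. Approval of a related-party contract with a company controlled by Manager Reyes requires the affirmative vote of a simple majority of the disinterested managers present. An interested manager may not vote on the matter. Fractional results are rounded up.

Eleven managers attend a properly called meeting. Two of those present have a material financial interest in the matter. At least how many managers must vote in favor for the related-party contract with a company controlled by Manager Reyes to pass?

5

The related-party contract with a company controlled by Manager Reyes requires a majority of the disinterested managers present (11 − 2 = 9).
A majority of 9 is 5.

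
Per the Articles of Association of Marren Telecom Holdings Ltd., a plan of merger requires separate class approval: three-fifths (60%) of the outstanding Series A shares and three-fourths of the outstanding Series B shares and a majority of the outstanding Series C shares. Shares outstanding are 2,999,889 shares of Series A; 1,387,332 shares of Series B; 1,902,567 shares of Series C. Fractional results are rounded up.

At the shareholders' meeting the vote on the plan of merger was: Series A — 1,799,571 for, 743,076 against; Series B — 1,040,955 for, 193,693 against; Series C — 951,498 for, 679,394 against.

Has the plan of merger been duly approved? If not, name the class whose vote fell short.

Not approved — the Series A shares did not give the required vote.

Series A: 3/5 of 2999889 = 1799933.40, rounded up to 1799934; 1,799,934 required, 1,799,571 in favor — not approved.
Series B: 3/4 of 1387332 = 1040499; 1,040,499 required, 1,040,955 in favor — approved.
Series C: a majority of 1902567 is 951284; 951,284 required, 951,498 in favor — approved.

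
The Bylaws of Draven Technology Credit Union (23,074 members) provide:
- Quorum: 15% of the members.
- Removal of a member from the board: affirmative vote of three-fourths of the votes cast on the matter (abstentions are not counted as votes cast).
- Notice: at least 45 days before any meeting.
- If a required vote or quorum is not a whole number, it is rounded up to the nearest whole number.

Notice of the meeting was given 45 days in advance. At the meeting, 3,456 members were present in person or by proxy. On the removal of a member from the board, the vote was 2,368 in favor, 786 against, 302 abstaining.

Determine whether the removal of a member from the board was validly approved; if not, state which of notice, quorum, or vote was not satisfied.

Notice: 45 days given; 45 required. Satisfied.
Quorum: 15% of 23,074 = 3,461.10, rounded up to 3,462; 3,456 present. Not satisfied.
Vote: requires three-fourths of the votes cast (3,456 − 302 abstaining = 3,154); 3/4 of 3154 = 2365.50, rounded up to 2366, so 2,366 needed; 2,368 in favor. Satisfied.

Invalid — quorum requirement not satisfied.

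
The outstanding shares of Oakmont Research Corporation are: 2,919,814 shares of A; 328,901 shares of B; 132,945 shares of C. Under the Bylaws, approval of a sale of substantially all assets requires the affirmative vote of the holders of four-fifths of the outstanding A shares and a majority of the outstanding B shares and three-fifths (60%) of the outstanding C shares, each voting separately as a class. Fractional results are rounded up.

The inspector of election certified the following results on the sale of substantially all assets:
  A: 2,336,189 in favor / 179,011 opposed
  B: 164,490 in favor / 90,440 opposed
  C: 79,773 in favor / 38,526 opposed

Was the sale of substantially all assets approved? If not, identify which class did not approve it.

Approved — every class gave the required vote.

A: 4/5 of 2919814 = 2335851.20, rounded up to 2335852; 2,335,852 required, 2,336,189 in favor — approved.
B: a majority of 328901 is 164451; 164,451 required, 164,490 in favor — approved.
C: 3/5 of 132945 = 79767; 79,767 required, 79,773 in favor — approved.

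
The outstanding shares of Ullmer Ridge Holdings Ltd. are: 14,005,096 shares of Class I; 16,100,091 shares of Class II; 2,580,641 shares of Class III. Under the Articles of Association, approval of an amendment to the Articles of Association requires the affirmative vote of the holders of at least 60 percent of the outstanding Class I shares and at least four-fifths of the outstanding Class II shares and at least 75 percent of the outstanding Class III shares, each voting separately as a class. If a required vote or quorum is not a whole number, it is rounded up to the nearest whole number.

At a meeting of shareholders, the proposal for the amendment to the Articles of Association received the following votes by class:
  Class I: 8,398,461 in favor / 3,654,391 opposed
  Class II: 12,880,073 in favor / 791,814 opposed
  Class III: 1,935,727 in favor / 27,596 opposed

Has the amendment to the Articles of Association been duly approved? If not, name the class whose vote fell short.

Class I: 3/5 of 14005096 = 8403057.60, rounded up to 8403058; 8,403,058 required, 8,398,461 in favor — not approved.
Class II: 4/5 of 16100091 = 12880072.80, rounded up to 12880073; 12,880,073 required, 12,880,073 in favor — approved.
Class III: 3/4 of 2580641 = 1935480.75, rounded up to 1935481; 1,935,481 required, 1,935,727 in favor — approved.

Not approved — the Class I shares did not give the required vote.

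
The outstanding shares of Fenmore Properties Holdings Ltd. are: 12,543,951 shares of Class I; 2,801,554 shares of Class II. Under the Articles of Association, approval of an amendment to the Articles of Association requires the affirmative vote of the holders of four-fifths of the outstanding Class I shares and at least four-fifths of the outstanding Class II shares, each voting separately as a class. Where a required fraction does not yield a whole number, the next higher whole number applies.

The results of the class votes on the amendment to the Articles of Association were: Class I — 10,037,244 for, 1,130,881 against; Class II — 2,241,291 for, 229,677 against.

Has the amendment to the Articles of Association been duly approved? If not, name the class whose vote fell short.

Class I: 4/5 of 12543951 = 10035160.80, rounded up to 10035161; 10,035,161 required, 10,037,244 in favor — approved.
Class II: 4/5 of 2801554 = 2241243.20, rounded up to 2241244; 2,241,244 required, 2,241,291 in favor — approved.

Approved — every class gave the required vote.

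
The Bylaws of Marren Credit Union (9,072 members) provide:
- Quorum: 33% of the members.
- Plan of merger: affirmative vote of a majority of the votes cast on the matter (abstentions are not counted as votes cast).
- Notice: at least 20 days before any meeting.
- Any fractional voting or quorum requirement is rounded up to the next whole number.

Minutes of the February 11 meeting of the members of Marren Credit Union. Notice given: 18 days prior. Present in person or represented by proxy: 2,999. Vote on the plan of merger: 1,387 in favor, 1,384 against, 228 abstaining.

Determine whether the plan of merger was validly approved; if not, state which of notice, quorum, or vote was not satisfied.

Notice: 18 days given; 20 required. Not satisfied.
Quorum: 33% of 9,072 = 2,993.76, rounded up to 2,994; 2,999 present. Satisfied.
Vote: requires a majority of the votes cast (2,999 − 228 abstaining = 2,771); a majority of 2771 is 1386, so 1,386 needed; 1,387 in favor. Satisfied.

Invalid — notice requirement not satisfied.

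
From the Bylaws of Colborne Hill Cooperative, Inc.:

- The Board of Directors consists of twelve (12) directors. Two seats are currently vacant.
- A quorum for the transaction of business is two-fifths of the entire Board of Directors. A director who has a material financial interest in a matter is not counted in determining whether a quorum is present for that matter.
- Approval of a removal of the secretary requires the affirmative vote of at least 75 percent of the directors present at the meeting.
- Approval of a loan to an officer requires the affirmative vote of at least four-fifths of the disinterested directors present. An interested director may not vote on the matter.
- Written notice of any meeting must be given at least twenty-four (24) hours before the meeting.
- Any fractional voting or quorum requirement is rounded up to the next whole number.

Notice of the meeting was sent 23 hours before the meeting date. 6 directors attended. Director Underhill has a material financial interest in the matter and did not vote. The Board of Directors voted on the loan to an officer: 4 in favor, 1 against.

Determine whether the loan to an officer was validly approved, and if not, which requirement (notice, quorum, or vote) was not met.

Notice: 23 hours given; 24 required (23 < 24). Not satisfied.
Quorum: 6 present, but the 1 interested director does not count, leaving 5. Quorum is 5. Satisfied.
Vote: the loan to an officer requires four-fifths of the disinterested directors present (6 − 1 = 5). 4/5 of 5 = 4, so 4 affirmative votes are needed; 4 voted in favor. Satisfied.

Invalid — notice requirement not satisfied.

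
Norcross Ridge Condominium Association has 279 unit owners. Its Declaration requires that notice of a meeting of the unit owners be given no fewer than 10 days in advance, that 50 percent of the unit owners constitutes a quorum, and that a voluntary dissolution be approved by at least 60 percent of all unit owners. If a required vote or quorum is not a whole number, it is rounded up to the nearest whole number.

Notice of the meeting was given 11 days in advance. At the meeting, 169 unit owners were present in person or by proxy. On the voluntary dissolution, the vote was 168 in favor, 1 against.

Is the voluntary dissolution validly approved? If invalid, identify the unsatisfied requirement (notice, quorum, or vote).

Valid — all requirements satisfied.

Notice: 11 days given; 10 required. Satisfied.
Quorum: 50% of 279 = 139.50, rounded up to 140; 169 present. Satisfied.
Vote: requires three-fifths of all unit owners (279); 3/5 of 279 = 167.40, rounded up to 168, so 168 needed; 168 in favor. Satisfied.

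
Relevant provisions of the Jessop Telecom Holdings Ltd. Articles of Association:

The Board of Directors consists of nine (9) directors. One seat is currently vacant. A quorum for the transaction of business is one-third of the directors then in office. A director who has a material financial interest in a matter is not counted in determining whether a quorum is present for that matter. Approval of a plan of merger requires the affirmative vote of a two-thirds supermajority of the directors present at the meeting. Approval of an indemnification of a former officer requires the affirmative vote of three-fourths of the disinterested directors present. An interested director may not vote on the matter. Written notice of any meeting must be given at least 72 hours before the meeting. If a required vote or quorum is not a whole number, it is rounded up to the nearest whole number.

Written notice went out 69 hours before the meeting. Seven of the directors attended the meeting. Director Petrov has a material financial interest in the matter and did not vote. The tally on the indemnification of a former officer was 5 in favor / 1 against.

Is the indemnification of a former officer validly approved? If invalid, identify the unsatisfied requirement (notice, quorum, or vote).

Notice: 69 hours given; 72 required (69 < 72). Not satisfied.
Quorum: 7 present, but the 1 interested director does not count, leaving 6. Quorum is 3. Satisfied.
Vote: the indemnification of a former officer requires three-fourths of the disinterested directors present (7 − 1 = 6). 3/4 of 6 = 4.50, rounded up to 5, so 5 affirmative votes are needed; 5 voted in favor. Satisfied.

Invalid — notice requirement not satisfied.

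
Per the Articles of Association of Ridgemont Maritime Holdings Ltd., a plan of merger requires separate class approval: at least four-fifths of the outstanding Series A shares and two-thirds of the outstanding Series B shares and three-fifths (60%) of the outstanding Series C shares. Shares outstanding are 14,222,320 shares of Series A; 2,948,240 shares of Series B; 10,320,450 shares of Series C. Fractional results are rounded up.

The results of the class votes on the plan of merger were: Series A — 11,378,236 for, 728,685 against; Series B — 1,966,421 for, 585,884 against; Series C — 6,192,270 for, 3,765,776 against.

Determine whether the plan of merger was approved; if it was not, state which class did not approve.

Series A: 4/5 of 14222320 = 11377856; 11,377,856 required, 11,378,236 in favor — approved.
Series B: 2/3 of 2948240 = 1965493.33, rounded up to 1965494; 1,965,494 required, 1,966,421 in favor — approved.
Series C: 3/5 of 10320450 = 6192270; 6,192,270 required, 6,192,270 in favor — approved.

Approved — every class gave the required vote.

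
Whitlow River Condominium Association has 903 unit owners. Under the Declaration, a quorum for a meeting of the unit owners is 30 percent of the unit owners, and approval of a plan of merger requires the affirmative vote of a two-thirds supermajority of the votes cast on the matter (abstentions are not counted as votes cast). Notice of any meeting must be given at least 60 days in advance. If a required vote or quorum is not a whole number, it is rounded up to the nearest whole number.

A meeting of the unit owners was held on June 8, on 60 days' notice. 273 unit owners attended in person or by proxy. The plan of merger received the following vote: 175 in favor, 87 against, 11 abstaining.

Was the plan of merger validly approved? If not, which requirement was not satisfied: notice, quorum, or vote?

Notice: 60 days given; 60 required. Satisfied.
Quorum: 30% of 903 = 270.90, rounded up to 271; 273 present. Satisfied.
Vote: requires two-thirds of the votes cast (273 − 11 abstaining = 262); 2/3 of 262 = 174.67, rounded up to 175, so 175 needed; 175 in favor. Satisfied.

Valid — all requirements satisfied.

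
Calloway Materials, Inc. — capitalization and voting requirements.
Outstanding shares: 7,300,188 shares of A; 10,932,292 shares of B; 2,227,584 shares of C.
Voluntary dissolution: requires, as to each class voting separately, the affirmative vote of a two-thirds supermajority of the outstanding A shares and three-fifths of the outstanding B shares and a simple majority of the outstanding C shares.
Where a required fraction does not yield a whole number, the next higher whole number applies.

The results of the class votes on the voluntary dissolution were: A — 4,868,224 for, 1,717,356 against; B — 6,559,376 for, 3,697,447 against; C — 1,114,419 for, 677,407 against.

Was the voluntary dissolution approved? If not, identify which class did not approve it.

A: 2/3 of 7300188 = 4866792; 4,866,792 required, 4,868,224 in favor — approved.
B: 3/5 of 10932292 = 6559375.20, rounded up to 6559376; 6,559,376 required, 6,559,376 in favor — approved.
C: a majority of 2227584 is 1113793; 1,113,793 required, 1,114,419 in favor — approved.

Approved — every class gave the required vote.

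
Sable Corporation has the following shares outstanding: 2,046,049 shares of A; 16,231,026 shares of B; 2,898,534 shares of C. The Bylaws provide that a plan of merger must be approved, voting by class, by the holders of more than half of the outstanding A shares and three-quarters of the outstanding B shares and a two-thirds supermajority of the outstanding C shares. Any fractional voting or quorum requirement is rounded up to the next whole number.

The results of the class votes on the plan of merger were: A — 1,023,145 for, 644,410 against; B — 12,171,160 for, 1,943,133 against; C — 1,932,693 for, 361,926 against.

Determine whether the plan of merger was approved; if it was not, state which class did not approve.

Not approved — the B shares did not give the required vote.

A: a majority of 2046049 is 1023025; 1,023,025 required, 1,023,145 in favor — approved.
B: 3/4 of 16231026 = 12173269.50, rounded up to 12173270; 12,173,270 required, 12,171,160 in favor — not approved.
C: 2/3 of 2898534 = 1932356; 1,932,356 required, 1,932,693 in favor — approved.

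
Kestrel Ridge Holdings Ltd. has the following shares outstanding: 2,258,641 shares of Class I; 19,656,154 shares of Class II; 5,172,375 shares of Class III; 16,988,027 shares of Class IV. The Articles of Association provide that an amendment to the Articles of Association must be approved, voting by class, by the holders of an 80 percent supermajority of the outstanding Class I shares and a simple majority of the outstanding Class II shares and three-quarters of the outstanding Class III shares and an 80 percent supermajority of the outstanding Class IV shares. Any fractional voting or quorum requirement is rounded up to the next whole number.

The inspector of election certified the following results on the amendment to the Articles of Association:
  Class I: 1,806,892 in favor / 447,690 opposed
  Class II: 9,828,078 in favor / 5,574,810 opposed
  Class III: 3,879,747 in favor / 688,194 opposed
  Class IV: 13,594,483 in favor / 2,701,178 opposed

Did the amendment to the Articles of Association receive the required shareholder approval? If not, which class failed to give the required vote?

Not approved — the Class I shares did not give the required vote.

Class I: 4/5 of 2258641 = 1806912.80, rounded up to 1806913; 1,806,913 required, 1,806,892 in favor — not approved.
Class II: a majority of 19656154 is 9828078; 9,828,078 required, 9,828,078 in favor — approved.
Class III: 3/4 of 5172375 = 3879281.25, rounded up to 3879282; 3,879,282 required, 3,879,747 in favor — approved.
Class IV: 4/5 of 16988027 = 13590421.60, rounded up to 13590422; 13,590,422 required, 13,594,483 in favor — approved.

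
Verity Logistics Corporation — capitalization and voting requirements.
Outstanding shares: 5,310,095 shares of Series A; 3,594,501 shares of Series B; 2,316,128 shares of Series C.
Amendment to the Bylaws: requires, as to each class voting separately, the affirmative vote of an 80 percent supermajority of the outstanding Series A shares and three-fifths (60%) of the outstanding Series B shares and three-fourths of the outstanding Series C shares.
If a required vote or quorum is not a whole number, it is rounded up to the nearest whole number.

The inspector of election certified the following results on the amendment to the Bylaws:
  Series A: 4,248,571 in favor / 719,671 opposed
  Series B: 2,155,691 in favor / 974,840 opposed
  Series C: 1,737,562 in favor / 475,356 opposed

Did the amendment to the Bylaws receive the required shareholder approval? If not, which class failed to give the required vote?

Not approved — the Series B shares did not give the required vote.

Series A: 4/5 of 5310095 = 4248076; 4,248,076 required, 4,248,571 in favor — approved.
Series B: 3/5 of 3594501 = 2156700.60, rounded up to 2156701; 2,156,701 required, 2,155,691 in favor — not approved.
Series C: 3/4 of 2316128 = 1737096; 1,737,096 required, 1,737,562 in favor — approved.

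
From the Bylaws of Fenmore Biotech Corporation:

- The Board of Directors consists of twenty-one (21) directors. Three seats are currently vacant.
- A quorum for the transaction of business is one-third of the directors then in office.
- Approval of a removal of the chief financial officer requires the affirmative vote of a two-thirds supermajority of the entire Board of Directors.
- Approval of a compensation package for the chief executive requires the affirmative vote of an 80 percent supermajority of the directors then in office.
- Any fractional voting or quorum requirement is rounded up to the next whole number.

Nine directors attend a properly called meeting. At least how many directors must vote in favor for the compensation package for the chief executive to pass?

The compensation package for the chief executive requires four-fifths of the directors then in office (18).
4/5 of 18 = 14.40, rounded up to 15.
(Only 9 can vote, so the compensation package for the chief executive cannot pass at this meeting, but the required vote is still 15.)

15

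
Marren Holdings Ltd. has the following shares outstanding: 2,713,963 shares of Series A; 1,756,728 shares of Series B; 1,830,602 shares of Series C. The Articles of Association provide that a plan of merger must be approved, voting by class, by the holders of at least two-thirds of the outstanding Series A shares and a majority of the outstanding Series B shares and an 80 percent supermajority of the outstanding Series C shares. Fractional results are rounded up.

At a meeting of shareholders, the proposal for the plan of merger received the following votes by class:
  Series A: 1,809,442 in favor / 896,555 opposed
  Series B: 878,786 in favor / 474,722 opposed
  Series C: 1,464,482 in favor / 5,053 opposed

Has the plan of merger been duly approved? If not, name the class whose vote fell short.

Series A: 2/3 of 2713963 = 1809308.67, rounded up to 1809309; 1,809,309 required, 1,809,442 in favor — approved.
Series B: a majority of 1756728 is 878365; 878,365 required, 878,786 in favor — approved.
Series C: 4/5 of 1830602 = 1464481.60, rounded up to 1464482; 1,464,482 required, 1,464,482 in favor — approved.

Approved — every class gave the required vote.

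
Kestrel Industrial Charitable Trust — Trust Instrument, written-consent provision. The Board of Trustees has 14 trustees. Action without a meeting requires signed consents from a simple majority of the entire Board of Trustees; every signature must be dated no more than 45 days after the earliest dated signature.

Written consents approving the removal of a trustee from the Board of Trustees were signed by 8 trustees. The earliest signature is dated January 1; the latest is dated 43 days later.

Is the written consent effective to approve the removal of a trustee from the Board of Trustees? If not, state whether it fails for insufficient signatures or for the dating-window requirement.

Effective — both the signature and dating-window requirements are satisfied.

Signatures required: a simple majority of 14 — a majority of 14 is 8, so 8 needed; 8 signed. Sufficient.
Dating window: the latest signature is 43 days after the earliest; the limit is 45 days. Within the window.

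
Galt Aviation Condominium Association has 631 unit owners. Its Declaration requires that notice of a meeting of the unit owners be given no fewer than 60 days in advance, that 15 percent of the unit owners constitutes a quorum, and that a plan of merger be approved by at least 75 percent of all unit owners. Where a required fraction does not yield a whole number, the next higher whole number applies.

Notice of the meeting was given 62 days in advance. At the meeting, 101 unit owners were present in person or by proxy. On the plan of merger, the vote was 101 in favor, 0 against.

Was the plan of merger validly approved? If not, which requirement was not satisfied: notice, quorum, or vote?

Notice: 62 days given; 60 required. Satisfied.
Quorum: 15% of 631 = 94.65, rounded up to 95; 101 present. Satisfied.
Vote: requires three-fourths of all unit owners (631); 3/4 of 631 = 473.25, rounded up to 474, so 474 needed; 101 in favor. Not satisfied.

Invalid — vote requirement not satisfied.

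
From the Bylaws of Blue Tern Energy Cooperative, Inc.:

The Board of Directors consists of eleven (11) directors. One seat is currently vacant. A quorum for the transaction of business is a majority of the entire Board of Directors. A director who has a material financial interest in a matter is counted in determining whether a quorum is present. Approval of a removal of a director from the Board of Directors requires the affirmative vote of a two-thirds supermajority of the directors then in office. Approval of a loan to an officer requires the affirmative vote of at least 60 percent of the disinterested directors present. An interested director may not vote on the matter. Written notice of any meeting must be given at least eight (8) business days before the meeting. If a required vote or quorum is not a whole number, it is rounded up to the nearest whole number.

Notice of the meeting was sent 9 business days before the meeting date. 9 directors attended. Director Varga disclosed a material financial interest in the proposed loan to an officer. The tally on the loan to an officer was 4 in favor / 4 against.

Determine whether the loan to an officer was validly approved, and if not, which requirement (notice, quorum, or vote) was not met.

Notice: 9 business days given; 8 required (9 ≥ 8). Satisfied.
Quorum: 9 present (interested directors count toward quorum); quorum is 6. Satisfied.
Vote: the loan to an officer requires three-fifths of the disinterested directors present (9 − 1 = 8). 3/5 of 8 = 4.80, rounded up to 5, so 5 affirmative votes are needed; 4 voted in favor. Not satisfied.

Invalid — vote requirement not satisfied.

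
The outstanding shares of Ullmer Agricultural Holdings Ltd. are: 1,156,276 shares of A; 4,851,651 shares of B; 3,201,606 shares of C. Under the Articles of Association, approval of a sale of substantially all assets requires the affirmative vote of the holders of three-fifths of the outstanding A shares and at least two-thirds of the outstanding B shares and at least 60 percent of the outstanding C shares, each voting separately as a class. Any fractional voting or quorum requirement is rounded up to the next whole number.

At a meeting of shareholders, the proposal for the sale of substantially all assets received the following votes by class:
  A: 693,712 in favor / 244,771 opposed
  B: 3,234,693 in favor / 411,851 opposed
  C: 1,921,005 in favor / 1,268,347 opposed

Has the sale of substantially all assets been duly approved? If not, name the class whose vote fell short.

A: 3/5 of 1156276 = 693765.60, rounded up to 693766; 693,766 required, 693,712 in favor — not approved.
B: 2/3 of 4851651 = 3234434; 3,234,434 required, 3,234,693 in favor — approved.
C: 3/5 of 3201606 = 1920963.60, rounded up to 1920964; 1,920,964 required, 1,921,005 in favor — approved.

Not approved — the A shares did not give the required vote.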